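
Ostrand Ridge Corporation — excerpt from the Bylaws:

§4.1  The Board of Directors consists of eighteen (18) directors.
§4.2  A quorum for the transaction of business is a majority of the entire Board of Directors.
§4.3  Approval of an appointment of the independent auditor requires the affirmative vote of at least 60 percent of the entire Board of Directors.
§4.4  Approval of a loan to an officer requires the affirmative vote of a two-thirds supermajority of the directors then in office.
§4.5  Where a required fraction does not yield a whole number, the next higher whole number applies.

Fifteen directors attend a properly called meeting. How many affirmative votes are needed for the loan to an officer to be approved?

The loan to an officer requires two-thirds of the directors then in office (18).
2/3 of 18 = 12.

12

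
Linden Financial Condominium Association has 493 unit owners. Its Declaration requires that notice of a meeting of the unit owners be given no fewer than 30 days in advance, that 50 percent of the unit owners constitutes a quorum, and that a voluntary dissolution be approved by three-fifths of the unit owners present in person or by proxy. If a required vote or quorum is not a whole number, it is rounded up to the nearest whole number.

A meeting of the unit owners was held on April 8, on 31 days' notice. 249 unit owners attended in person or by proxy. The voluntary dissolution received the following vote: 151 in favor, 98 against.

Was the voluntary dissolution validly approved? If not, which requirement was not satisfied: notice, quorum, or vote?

Valid — all requirements satisfied.

Notice: 31 days given; 30 required. Satisfied.
Quorum: 50% of 493 = 246.50, rounded up to 247; 249 present. Satisfied.
Vote: requires three-fifths of those present (249); 3/5 of 249 = 149.40, rounded up to 150, so 150 needed; 151 in favor. Satisfied.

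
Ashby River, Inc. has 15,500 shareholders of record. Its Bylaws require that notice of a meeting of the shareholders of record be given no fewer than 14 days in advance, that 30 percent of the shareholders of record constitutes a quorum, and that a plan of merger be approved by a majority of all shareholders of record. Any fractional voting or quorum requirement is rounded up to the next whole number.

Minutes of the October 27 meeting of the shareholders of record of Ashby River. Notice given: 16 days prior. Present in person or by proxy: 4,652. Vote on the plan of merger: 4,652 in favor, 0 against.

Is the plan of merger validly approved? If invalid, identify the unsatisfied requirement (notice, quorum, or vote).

Invalid — vote requirement not satisfied.

Notice: 16 days given; 14 required. Satisfied.
Quorum: 30% of 15,500 = 4,650; 4,652 present. Satisfied.
Vote: requires a majority of all shareholders of record (15,500); a majority of 15500 is 7751, so 7,751 needed; 4,652 in favor. Not satisfied.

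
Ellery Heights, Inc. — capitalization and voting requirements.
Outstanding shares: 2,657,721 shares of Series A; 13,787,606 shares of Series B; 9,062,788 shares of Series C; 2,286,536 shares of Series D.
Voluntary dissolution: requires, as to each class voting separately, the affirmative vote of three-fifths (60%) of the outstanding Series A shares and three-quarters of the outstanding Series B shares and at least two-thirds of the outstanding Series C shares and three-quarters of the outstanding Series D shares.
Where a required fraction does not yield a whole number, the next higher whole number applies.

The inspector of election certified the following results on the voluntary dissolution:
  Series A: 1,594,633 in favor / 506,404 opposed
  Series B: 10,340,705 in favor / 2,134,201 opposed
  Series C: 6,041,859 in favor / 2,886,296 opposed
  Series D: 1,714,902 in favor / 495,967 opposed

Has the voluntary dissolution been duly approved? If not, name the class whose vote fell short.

Series A: 3/5 of 2657721 = 1594632.60, rounded up to 1594633; 1,594,633 required, 1,594,633 in favor — approved.
Series B: 3/4 of 13787606 = 10340704.50, rounded up to 10340705; 10,340,705 required, 10,340,705 in favor — approved.
Series C: 2/3 of 9062788 = 6041858.67, rounded up to 6041859; 6,041,859 required, 6,041,859 in favor — approved.
Series D: 3/4 of 2286536 = 1714902; 1,714,902 required, 1,714,902 in favor — approved.

Approved — every class gave the required vote.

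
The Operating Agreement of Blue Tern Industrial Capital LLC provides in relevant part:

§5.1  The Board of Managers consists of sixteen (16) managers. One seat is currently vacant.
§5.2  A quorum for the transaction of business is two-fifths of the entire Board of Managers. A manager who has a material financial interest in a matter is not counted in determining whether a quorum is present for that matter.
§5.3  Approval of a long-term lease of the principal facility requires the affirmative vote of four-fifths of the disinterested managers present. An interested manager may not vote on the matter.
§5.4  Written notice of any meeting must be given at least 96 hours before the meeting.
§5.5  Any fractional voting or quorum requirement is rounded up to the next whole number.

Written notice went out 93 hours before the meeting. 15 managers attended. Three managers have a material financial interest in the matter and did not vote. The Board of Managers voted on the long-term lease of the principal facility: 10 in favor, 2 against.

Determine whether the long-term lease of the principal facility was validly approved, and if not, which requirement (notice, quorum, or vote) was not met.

Invalid — notice requirement not satisfied.

Notice: 93 hours given; 96 required (93 < 96). Not satisfied.
Quorum: 15 present, but the 3 interested managers do not count, leaving 12. Quorum is 7. Satisfied.
Vote: the long-term lease of the principal facility requires four-fifths of the disinterested managers present (15 − 3 = 12). 4/5 of 12 = 9.60, rounded up to 10, so 10 affirmative votes are needed; 10 voted in favor. Satisfied.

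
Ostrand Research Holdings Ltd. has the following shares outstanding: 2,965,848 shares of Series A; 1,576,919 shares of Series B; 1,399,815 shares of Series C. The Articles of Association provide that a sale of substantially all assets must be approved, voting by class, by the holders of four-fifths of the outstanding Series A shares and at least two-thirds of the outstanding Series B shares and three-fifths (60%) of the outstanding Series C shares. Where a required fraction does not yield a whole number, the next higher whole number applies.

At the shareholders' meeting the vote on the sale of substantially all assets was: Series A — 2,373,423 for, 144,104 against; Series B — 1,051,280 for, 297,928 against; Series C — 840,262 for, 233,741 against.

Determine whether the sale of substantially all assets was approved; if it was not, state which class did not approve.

Series A: 4/5 of 2965848 = 2372678.40, rounded up to 2372679; 2,372,679 required, 2,373,423 in favor — approved.
Series B: 2/3 of 1576919 = 1051279.33, rounded up to 1051280; 1,051,280 required, 1,051,280 in favor — approved.
Series C: 3/5 of 1399815 = 839889; 839,889 required, 840,262 in favor — approved.

Approved — every class gave the required vote.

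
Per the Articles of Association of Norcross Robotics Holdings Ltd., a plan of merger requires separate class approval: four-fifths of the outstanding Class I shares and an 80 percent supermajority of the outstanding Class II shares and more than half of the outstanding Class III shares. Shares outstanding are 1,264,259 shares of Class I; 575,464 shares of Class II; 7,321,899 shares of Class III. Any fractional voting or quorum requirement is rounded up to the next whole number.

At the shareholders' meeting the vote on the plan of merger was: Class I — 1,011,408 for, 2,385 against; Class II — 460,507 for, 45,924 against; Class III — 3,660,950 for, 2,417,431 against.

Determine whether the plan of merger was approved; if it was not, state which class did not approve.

Approved — every class gave the required vote.

Class I: 4/5 of 1264259 = 1011407.20, rounded up to 1011408; 1,011,408 required, 1,011,408 in favor — approved.
Class II: 4/5 of 575464 = 460371.20, rounded up to 460372; 460,372 required, 460,507 in favor — approved.
Class III: a majority of 7321899 is 3660950; 3,660,950 required, 3,660,950 in favor — approved.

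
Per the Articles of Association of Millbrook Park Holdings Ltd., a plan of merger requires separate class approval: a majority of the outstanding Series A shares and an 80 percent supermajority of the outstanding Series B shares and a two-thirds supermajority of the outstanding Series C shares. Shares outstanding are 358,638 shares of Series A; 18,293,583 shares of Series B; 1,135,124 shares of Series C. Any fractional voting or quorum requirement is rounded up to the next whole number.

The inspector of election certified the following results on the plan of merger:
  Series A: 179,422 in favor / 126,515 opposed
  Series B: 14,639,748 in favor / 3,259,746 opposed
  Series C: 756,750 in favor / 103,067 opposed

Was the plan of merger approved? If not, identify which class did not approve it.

Series A: a majority of 358638 is 179320; 179,320 required, 179,422 in favor — approved.
Series B: 4/5 of 18293583 = 14634866.40, rounded up to 14634867; 14,634,867 required, 14,639,748 in favor — approved.
Series C: 2/3 of 1135124 = 756749.33, rounded up to 756750; 756,750 required, 756,750 in favor — approved.

Approved — every class gave the required vote.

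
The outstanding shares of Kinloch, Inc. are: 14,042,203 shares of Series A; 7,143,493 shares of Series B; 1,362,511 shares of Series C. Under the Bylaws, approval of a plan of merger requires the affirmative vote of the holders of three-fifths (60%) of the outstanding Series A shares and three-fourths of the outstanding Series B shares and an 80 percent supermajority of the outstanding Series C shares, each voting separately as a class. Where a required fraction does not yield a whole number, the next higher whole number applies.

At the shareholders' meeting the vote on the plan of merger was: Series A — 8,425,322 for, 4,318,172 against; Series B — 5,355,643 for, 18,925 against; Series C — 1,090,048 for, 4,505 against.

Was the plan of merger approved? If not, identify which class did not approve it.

Not approved — the Series B shares did not give the required vote.

Series A: 3/5 of 14042203 = 8425321.80, rounded up to 8425322; 8,425,322 required, 8,425,322 in favor — approved.
Series B: 3/4 of 7143493 = 5357619.75, rounded up to 5357620; 5,357,620 required, 5,355,643 in favor — not approved.
Series C: 4/5 of 1362511 = 1090008.80, rounded up to 1090009; 1,090,009 required, 1,090,048 in favor — approved.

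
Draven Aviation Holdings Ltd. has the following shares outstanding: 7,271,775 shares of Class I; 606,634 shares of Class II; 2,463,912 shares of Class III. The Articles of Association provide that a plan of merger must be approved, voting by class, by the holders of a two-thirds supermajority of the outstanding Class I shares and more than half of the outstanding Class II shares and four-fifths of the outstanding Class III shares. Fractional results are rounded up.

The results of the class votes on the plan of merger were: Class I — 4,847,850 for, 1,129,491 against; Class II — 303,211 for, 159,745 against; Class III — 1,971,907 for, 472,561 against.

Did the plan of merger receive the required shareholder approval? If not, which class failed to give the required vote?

Class I: 2/3 of 7271775 = 4847850; 4,847,850 required, 4,847,850 in favor — approved.
Class II: a majority of 606634 is 303318; 303,318 required, 303,211 in favor — not approved.
Class III: 4/5 of 2463912 = 1971129.60, rounded up to 1971130; 1,971,130 required, 1,971,907 in favor — approved.

Not approved — the Class II shares did not give the required vote.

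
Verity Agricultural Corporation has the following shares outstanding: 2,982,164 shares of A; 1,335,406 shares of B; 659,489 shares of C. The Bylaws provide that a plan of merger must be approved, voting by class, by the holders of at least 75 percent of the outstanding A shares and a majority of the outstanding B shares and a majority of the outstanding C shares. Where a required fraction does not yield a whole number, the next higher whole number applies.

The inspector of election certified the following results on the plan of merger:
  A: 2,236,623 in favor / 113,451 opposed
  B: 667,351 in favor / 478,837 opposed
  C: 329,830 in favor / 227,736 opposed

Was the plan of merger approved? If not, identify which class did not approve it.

Not approved — the B shares did not give the required vote.

A: 3/4 of 2982164 = 2236623; 2,236,623 required, 2,236,623 in favor — approved.
B: a majority of 1335406 is 667704; 667,704 required, 667,351 in favor — not approved.
C: a majority of 659489 is 329745; 329,745 required, 329,830 in favor — approved.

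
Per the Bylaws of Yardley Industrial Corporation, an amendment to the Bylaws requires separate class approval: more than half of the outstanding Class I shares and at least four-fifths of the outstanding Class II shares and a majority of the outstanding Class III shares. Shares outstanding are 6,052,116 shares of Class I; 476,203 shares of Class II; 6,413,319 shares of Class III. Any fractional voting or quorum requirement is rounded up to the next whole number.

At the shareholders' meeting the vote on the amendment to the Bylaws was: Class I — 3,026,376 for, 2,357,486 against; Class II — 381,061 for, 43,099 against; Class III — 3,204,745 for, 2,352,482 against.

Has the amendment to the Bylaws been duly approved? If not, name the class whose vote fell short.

Class I: a majority of 6052116 is 3026059; 3,026,059 required, 3,026,376 in favor — approved.
Class II: 4/5 of 476203 = 380962.40, rounded up to 380963; 380,963 required, 381,061 in favor — approved.
Class III: a majority of 6413319 is 3206660; 3,206,660 required, 3,204,745 in favor — not approved.

Not approved — the Class III shares did not give the required vote.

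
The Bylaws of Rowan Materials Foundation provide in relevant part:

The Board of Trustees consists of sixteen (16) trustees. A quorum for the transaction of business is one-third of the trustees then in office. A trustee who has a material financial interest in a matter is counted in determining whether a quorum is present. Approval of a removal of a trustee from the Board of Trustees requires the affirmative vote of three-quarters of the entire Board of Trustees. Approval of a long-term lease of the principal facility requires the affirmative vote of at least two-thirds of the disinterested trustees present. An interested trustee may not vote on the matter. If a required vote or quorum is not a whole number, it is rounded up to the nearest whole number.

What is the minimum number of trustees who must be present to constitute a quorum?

6

1/3 of 16 = 5.33, rounded up to 6.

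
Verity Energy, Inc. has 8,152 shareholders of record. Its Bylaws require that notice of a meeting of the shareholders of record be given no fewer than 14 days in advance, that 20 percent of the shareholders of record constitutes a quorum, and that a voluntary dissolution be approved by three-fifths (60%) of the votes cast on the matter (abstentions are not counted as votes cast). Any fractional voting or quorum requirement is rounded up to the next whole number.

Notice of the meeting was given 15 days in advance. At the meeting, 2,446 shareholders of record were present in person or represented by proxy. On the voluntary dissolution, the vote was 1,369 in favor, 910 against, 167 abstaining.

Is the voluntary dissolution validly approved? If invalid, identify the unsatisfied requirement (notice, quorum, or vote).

Notice: 15 days given; 14 required. Satisfied.
Quorum: 20% of 8,152 = 1,630.40, rounded up to 1,631; 2,446 present. Satisfied.
Vote: requires three-fifths of the votes cast (2,446 − 167 abstaining = 2,279); 3/5 of 2279 = 1367.40, rounded up to 1368, so 1,368 needed; 1,369 in favor. Satisfied.

Valid — all requirements satisfied.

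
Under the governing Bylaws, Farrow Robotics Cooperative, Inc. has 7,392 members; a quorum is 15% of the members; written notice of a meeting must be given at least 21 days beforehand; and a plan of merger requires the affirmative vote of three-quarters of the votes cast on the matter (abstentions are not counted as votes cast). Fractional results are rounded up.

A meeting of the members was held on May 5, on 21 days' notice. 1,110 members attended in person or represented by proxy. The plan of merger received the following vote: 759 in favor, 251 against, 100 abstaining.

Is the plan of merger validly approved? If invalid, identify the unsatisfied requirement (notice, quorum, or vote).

Valid — all requirements satisfied.

Notice: 21 days given; 21 required. Satisfied.
Quorum: 15% of 7,392 = 1,108.80, rounded up to 1,109; 1,110 present. Satisfied.
Vote: requires three-fourths of the votes cast (1,110 − 100 abstaining = 1,010); 3/4 of 1010 = 757.50, rounded up to 758, so 758 needed; 759 in favor. Satisfied.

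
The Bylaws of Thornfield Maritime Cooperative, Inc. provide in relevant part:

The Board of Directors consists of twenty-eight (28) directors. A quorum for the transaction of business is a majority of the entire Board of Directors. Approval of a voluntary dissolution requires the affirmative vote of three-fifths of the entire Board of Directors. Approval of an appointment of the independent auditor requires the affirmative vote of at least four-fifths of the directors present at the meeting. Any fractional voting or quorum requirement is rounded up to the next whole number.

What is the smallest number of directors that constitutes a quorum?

15

A majority of 28 is 15.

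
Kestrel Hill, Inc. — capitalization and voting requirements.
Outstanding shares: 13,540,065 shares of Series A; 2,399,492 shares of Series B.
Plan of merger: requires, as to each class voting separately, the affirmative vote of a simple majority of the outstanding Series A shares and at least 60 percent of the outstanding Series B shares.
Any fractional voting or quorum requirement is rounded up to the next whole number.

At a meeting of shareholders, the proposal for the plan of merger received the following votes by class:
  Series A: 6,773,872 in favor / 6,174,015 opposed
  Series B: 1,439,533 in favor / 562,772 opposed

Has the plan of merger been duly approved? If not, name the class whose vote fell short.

Not approved — the Series B shares did not give the required vote.

Series A: a majority of 13540065 is 6770033; 6,770,033 required, 6,773,872 in favor — approved.
Series B: 3/5 of 2399492 = 1439695.20, rounded up to 1439696; 1,439,696 required, 1,439,533 in favor — not approved.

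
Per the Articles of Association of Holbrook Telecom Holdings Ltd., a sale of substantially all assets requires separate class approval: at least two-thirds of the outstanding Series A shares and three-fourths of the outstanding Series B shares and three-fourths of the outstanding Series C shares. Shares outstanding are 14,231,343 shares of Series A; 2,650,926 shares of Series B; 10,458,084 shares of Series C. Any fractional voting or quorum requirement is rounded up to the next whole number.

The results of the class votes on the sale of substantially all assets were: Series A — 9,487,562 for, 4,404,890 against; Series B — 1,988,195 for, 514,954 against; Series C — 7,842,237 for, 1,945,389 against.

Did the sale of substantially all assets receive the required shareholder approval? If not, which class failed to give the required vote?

Series A: 2/3 of 14231343 = 9487562; 9,487,562 required, 9,487,562 in favor — approved.
Series B: 3/4 of 2650926 = 1988194.50, rounded up to 1988195; 1,988,195 required, 1,988,195 in favor — approved.
Series C: 3/4 of 10458084 = 7843563; 7,843,563 required, 7,842,237 in favor — not approved.

Not approved — the Series C shares did not give the required vote.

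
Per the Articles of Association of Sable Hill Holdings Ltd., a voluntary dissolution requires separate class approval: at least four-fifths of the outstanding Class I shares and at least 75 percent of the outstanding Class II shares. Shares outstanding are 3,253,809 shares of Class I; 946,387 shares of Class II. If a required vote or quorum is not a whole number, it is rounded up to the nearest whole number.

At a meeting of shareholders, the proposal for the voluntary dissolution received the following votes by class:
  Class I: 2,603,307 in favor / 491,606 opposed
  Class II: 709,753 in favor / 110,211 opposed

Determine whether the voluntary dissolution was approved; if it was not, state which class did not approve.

Not approved — the Class II shares did not give the required vote.

Class I: 4/5 of 3253809 = 2603047.20, rounded up to 2603048; 2,603,048 required, 2,603,307 in favor — approved.
Class II: 3/4 of 946387 = 709790.25, rounded up to 709791; 709,791 required, 709,753 in favor — not approved.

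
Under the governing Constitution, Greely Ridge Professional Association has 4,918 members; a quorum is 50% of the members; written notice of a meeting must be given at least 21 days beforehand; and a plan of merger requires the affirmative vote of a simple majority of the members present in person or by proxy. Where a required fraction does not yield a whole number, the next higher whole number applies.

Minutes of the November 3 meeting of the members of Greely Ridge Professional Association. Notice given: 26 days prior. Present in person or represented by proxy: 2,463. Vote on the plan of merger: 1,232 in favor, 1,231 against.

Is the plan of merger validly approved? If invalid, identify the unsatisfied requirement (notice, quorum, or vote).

Notice: 26 days given; 21 required. Satisfied.
Quorum: 50% of 4,918 = 2,459; 2,463 present. Satisfied.
Vote: requires a majority of those present (2,463); a majority of 2463 is 1232, so 1,232 needed; 1,232 in favor. Satisfied.

Valid — all requirements satisfied.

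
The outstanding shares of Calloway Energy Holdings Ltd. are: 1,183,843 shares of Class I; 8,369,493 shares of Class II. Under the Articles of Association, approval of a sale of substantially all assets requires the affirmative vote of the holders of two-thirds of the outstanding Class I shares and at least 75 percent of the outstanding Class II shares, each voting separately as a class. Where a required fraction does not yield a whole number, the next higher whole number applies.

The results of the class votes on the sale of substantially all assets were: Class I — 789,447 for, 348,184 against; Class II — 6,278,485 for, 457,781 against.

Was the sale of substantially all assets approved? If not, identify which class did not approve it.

Class I: 2/3 of 1183843 = 789228.67, rounded up to 789229; 789,229 required, 789,447 in favor — approved.
Class II: 3/4 of 8369493 = 6277119.75, rounded up to 6277120; 6,277,120 required, 6,278,485 in favor — approved.

Approved — every class gave the required vote.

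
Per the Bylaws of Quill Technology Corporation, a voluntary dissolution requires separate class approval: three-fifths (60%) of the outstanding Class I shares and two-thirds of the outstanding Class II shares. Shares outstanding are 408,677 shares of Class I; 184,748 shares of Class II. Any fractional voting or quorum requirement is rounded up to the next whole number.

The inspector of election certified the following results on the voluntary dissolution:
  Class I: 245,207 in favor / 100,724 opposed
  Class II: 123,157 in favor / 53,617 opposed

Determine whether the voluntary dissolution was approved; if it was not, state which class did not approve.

Class I: 3/5 of 408677 = 245206.20, rounded up to 245207; 245,207 required, 245,207 in favor — approved.
Class II: 2/3 of 184748 = 123165.33, rounded up to 123166; 123,166 required, 123,157 in favor — not approved.

Not approved — the Class II shares did not give the required vote.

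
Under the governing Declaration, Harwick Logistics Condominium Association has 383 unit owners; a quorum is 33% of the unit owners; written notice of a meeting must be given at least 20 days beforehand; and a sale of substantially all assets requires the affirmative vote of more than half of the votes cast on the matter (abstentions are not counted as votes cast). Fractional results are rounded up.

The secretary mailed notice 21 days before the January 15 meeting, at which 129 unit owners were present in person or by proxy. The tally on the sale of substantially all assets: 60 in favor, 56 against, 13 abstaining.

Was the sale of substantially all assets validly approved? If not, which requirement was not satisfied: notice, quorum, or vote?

Valid — all requirements satisfied.

Notice: 21 days given; 20 required. Satisfied.
Quorum: 33% of 383 = 126.39, rounded up to 127; 129 present. Satisfied.
Vote: requires a majority of the votes cast (129 − 13 abstaining = 116); a majority of 116 is 59, so 59 needed; 60 in favor. Satisfied.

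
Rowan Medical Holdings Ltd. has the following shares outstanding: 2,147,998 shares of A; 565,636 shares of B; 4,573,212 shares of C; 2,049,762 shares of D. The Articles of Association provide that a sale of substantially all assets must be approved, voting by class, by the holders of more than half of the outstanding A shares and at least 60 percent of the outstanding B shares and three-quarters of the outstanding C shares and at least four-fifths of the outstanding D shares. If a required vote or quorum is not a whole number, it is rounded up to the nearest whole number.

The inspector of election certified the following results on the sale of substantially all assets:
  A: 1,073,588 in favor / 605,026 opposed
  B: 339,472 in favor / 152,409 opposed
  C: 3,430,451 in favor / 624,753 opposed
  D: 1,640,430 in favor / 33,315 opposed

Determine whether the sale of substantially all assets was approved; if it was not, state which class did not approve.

Not approved — the A shares did not give the required vote.

A: a majority of 2147998 is 1074000; 1,074,000 required, 1,073,588 in favor — not approved.
B: 3/5 of 565636 = 339381.60, rounded up to 339382; 339,382 required, 339,472 in favor — approved.
C: 3/4 of 4573212 = 3429909; 3,429,909 required, 3,430,451 in favor — approved.
D: 4/5 of 2049762 = 1639809.60, rounded up to 1639810; 1,639,810 required, 1,640,430 in favor — approved.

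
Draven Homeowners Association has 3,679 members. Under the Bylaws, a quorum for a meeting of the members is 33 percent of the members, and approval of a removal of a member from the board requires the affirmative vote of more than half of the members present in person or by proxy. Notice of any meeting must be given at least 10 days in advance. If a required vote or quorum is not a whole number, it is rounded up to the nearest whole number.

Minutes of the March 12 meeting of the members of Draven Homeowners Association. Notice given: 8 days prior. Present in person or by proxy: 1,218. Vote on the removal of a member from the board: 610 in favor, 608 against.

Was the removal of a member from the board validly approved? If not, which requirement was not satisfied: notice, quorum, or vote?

Notice: 8 days given; 10 required. Not satisfied.
Quorum: 33% of 3,679 = 1,214.07, rounded up to 1,215; 1,218 present. Satisfied.
Vote: requires a majority of those present (1,218); a majority of 1218 is 610, so 610 needed; 610 in favor. Satisfied.

Invalid — notice requirement not satisfied.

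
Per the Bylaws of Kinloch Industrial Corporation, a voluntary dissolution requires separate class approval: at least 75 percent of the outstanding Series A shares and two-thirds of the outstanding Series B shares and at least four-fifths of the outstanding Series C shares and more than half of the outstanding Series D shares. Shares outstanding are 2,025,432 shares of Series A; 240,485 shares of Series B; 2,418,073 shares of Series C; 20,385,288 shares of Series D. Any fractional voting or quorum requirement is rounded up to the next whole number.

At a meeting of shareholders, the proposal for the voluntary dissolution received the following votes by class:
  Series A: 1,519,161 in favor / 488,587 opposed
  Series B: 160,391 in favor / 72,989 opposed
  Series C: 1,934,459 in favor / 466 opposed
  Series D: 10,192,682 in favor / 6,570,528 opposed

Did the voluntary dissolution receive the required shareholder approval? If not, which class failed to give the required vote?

Series A: 3/4 of 2025432 = 1519074; 1,519,074 required, 1,519,161 in favor — approved.
Series B: 2/3 of 240485 = 160323.33, rounded up to 160324; 160,324 required, 160,391 in favor — approved.
Series C: 4/5 of 2418073 = 1934458.40, rounded up to 1934459; 1,934,459 required, 1,934,459 in favor — approved.
Series D: a majority of 20385288 is 10192645; 10,192,645 required, 10,192,682 in favor — approved.

Approved — every class gave the required vote.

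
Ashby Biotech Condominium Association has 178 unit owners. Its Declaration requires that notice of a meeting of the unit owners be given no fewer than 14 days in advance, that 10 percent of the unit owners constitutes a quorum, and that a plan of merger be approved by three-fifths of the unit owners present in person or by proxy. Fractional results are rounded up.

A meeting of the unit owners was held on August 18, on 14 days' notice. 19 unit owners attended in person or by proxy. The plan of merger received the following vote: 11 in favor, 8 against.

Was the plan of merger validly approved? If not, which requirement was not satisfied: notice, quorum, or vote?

Notice: 14 days given; 14 required. Satisfied.
Quorum: 10% of 178 = 17.80, rounded up to 18; 19 present. Satisfied.
Vote: requires three-fifths of those present (19); 3/5 of 19 = 11.40, rounded up to 12, so 12 needed; 11 in favor. Not satisfied.

Invalid — vote requirement not satisfied.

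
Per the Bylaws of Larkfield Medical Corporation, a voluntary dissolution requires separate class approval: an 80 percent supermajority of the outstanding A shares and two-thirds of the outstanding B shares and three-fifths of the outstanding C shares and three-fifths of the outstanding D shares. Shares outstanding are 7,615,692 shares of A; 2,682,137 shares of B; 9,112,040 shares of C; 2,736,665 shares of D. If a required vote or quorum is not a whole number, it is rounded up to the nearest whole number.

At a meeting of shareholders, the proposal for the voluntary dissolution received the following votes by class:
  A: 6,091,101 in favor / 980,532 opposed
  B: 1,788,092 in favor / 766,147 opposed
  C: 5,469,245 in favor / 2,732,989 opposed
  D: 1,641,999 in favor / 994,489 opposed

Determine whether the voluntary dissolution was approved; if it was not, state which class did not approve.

Not approved — the A shares did not give the required vote.

A: 4/5 of 7615692 = 6092553.60, rounded up to 6092554; 6,092,554 required, 6,091,101 in favor — not approved.
B: 2/3 of 2682137 = 1788091.33, rounded up to 1788092; 1,788,092 required, 1,788,092 in favor — approved.
C: 3/5 of 9112040 = 5467224; 5,467,224 required, 5,469,245 in favor — approved.
D: 3/5 of 2736665 = 1641999; 1,641,999 required, 1,641,999 in favor — approved.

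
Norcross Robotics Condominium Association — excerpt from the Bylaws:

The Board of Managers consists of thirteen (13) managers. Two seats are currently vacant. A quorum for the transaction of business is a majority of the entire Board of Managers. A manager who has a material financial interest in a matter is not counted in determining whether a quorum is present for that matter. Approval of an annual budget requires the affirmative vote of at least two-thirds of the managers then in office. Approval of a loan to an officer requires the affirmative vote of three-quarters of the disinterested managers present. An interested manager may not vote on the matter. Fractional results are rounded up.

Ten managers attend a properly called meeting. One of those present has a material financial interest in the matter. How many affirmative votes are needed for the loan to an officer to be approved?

The loan to an officer requires three-fourths of the disinterested managers present (10 − 1 = 9).
3/4 of 9 = 6.75, rounded up to 7.

7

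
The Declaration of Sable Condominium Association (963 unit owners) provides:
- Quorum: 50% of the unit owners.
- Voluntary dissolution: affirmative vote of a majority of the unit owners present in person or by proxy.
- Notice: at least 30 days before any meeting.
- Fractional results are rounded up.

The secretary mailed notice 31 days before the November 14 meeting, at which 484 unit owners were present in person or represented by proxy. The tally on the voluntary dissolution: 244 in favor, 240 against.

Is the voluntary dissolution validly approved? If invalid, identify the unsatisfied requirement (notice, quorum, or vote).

Valid — all requirements satisfied.

Notice: 31 days given; 30 required. Satisfied.
Quorum: 50% of 963 = 481.50, rounded up to 482; 484 present. Satisfied.
Vote: requires a majority of those present (484); a majority of 484 is 243, so 243 needed; 244 in favor. Satisfied.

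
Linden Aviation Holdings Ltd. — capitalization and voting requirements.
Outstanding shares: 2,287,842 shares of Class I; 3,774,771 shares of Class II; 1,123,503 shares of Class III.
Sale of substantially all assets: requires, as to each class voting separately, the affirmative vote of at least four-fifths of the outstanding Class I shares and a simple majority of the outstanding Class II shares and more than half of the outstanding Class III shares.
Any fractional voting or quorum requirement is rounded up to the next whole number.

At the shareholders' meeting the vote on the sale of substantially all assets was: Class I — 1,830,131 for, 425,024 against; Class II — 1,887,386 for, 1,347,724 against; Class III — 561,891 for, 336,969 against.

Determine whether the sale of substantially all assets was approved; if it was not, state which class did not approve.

Class I: 4/5 of 2287842 = 1830273.60, rounded up to 1830274; 1,830,274 required, 1,830,131 in favor — not approved.
Class II: a majority of 3774771 is 1887386; 1,887,386 required, 1,887,386 in favor — approved.
Class III: a majority of 1123503 is 561752; 561,752 required, 561,891 in favor — approved.

Not approved — the Class I shares did not give the required vote.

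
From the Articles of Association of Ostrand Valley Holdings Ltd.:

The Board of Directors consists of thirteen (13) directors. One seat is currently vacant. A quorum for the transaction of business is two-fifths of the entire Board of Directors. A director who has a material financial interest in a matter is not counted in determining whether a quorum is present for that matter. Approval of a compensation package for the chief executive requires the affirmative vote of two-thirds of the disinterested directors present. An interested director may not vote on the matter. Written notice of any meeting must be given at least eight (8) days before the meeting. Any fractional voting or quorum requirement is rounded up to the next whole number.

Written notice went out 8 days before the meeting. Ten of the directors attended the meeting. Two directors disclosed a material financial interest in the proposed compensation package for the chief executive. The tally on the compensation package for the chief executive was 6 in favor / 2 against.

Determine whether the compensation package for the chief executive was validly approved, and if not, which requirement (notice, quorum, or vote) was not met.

Valid — all requirements satisfied.

Notice: 8 days given; 8 required (8 ≥ 8). Satisfied.
Quorum: 10 present, but the 2 interested directors do not count, leaving 8. Quorum is 6. Satisfied.
Vote: the compensation package for the chief executive requires two-thirds of the disinterested directors present (10 − 2 = 8). 2/3 of 8 = 5.33, rounded up to 6, so 6 affirmative votes are needed; 6 voted in favor. Satisfied.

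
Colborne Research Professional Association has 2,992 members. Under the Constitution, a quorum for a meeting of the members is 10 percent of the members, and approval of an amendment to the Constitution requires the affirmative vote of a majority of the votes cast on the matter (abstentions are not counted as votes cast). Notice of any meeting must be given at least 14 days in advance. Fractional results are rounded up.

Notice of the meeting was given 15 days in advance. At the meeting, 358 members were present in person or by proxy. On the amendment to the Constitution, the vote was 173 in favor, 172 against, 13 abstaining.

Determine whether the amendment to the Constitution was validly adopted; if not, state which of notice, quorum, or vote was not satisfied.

Notice: 15 days given; 14 required. Satisfied.
Quorum: 10% of 2,992 = 299.20, rounded up to 300; 358 present. Satisfied.
Vote: requires a majority of the votes cast (358 − 13 abstaining = 345); a majority of 345 is 173, so 173 needed; 173 in favor. Satisfied.

Valid — all requirements satisfied.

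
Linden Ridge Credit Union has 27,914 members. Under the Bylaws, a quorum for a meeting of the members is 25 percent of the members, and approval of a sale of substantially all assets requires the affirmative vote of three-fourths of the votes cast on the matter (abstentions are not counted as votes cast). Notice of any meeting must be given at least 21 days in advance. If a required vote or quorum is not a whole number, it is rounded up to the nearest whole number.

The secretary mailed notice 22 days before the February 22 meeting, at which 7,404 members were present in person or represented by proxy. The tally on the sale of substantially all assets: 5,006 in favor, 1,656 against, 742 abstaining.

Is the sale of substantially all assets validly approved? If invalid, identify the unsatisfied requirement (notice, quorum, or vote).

Notice: 22 days given; 21 required. Satisfied.
Quorum: 25% of 27,914 = 6,978.50, rounded up to 6,979; 7,404 present. Satisfied.
Vote: requires three-fourths of the votes cast (7,404 − 742 abstaining = 6,662); 3/4 of 6662 = 4996.50, rounded up to 4997, so 4,997 needed; 5,006 in favor. Satisfied.

Valid — all requirements satisfied.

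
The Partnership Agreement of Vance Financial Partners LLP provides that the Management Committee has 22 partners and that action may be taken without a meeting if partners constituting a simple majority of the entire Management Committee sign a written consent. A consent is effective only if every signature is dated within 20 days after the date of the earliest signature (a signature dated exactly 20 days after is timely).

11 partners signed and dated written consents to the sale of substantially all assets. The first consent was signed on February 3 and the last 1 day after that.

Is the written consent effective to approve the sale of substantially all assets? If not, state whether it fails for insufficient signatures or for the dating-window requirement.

Signatures required: a simple majority of 22 — a majority of 22 is 12, so 12 needed; 11 signed. Insufficient.
Dating window: the latest signature is 1 day after the earliest; the limit is 20 days. Within the window.

Not effective — insufficient signatures.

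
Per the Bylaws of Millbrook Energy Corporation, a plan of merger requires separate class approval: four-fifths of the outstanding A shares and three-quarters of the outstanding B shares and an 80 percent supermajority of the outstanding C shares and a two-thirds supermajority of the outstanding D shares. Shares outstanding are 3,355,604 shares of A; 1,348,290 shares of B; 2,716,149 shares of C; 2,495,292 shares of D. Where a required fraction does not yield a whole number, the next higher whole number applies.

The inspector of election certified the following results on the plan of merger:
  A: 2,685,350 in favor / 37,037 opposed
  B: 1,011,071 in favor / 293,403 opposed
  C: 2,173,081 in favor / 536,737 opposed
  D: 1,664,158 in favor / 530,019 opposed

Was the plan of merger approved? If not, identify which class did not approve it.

Not approved — the B shares did not give the required vote.

A: 4/5 of 3355604 = 2684483.20, rounded up to 2684484; 2,684,484 required, 2,685,350 in favor — approved.
B: 3/4 of 1348290 = 1011217.50, rounded up to 1011218; 1,011,218 required, 1,011,071 in favor — not approved.
C: 4/5 of 2716149 = 2172919.20, rounded up to 2172920; 2,172,920 required, 2,173,081 in favor — approved.
D: 2/3 of 2495292 = 1663528; 1,663,528 required, 1,664,158 in favor — approved.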